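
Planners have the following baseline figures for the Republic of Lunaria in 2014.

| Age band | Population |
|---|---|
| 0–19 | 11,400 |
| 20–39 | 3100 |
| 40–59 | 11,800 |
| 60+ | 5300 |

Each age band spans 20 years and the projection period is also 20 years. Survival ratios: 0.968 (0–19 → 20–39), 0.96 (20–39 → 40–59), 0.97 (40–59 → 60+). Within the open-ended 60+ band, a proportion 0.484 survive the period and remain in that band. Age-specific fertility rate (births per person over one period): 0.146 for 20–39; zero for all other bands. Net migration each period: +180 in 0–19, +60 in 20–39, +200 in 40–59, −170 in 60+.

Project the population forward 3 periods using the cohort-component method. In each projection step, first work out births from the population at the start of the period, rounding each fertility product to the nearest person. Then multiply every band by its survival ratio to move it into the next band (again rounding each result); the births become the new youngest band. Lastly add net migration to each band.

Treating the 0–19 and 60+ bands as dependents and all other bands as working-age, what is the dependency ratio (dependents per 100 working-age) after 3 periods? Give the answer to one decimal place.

Period 1:
Births: 3100 * 0.146 = 453
20–39: 11400 * 0.968 = 11035
40–59: 3100 * 0.96 = 2976
60+: 11800 * 0.97 + 5300 * 0.484 = 11446 + 2565 = 14011
Net migration: 0–19 + 180 → 633; 20–39 + 60 → 11095; 40–59 + 200 → 3176; 60+ − 170 → 13841
Giving 633 / 11095 / 3176 / 13841.
Period 2:
Births: 11095 * 0.146 = 1620
20–39: 633 * 0.968 = 613
40–59: 11095 * 0.96 = 10651
60+: 3176 * 0.97 + 13841 * 0.484 = 3081 + 6699 = 9780
Net migration: 0–19 + 180 → 1800; 20–39 + 60 → 673; 40–59 + 200 → 10851; 60+ − 170 → 9610
Giving 1800 / 673 / 10851 / 9610.
Period 3:
Births: 673 * 0.146 = 98
20–39: 1800 * 0.968 = 1742
40–59: 673 * 0.96 = 646
60+: 10851 * 0.97 + 9610 * 0.484 = 10525 + 4651 = 15176
Net migration: 0–19 + 180 → 278; 20–39 + 60 → 1802; 40–59 + 200 → 846; 60+ − 170 → 15006
Giving 278 / 1802 / 846 / 15006.
Dependents (band 0–19 + band 60+) = 278 + 15006 = 15284; working-age = 2648; ratio = 15284/2648 × 100 = 577.2

577.2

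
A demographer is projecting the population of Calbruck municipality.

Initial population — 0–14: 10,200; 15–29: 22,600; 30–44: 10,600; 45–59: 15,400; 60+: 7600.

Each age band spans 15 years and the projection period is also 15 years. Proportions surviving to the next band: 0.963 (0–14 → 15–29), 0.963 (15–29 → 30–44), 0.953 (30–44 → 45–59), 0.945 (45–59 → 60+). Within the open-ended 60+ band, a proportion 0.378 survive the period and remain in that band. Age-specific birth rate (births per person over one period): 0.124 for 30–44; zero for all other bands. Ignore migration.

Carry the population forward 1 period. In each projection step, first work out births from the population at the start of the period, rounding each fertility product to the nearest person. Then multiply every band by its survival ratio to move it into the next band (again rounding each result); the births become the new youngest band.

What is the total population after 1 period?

60429

[period 1]
Births: 10600 × 0.124 = 1314
15–29: 10200 × 0.963 = 9823
30–44: 22600 × 0.963 = 21764
45–59: 10600 × 0.953 = 10102
60+: 15400 × 0.945 + 7600 × 0.378 = 14553 + 2873 = 17426
End of period: [1314, 9823, 21764, 10102, 17426]
Total after period 1: 1314 + 9823 + 21764 + 10102 + 17426 = 60429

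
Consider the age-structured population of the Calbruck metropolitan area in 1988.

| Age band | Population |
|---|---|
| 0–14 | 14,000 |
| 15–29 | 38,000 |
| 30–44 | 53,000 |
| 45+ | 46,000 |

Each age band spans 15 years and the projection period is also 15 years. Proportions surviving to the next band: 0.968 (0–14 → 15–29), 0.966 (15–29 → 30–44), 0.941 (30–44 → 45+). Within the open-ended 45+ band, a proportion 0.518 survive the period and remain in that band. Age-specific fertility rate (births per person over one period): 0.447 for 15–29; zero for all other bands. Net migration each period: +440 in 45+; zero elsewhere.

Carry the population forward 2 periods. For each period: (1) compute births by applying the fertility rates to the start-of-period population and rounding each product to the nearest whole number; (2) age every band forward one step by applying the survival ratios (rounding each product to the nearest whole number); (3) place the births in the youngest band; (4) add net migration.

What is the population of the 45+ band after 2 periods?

Let band 1 be 0–14 through band 4 = 45+.
— Period 1 —
Births: 38000 × 0.447 = 16986
Band 2: 14000 × 0.968 = 13552
Band 3: 38000 × 0.966 = 36708
Band 4: 53000 × 0.941 + 46000 × 0.518 = 49873 + 23828 = 73701
Net migration: Band 4 + 440 → 74141
→ [16986, 13552, 36708, 74141]
— Period 2 —
Births: 13552 × 0.447 = 6058
Band 2: 16986 × 0.968 = 16442
Band 3: 13552 × 0.966 = 13091
Band 4: 36708 × 0.941 + 74141 × 0.518 = 34542 + 38405 = 72947
Net migration: Band 4 + 440 → 73387
→ [6058, 16442, 13091, 73387]

73387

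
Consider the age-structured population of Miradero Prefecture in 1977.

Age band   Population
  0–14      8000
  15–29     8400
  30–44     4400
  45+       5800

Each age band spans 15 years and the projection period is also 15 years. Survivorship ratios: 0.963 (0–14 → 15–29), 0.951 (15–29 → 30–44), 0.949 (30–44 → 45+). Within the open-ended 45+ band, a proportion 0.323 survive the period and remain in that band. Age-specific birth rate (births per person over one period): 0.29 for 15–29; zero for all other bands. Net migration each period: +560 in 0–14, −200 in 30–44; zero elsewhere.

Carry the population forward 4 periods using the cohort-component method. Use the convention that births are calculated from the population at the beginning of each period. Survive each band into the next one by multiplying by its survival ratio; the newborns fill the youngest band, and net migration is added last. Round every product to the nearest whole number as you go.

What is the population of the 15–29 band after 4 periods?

1345

Numbering the groups 1..4 from youngest to oldest:
After projecting period 1:
Births: 8400 × 0.29 = 2436
Group 2: 8000 × 0.963 = 7704
Group 3: 8400 × 0.951 = 7988
Group 4: 4400 × 0.949 + 5800 × 0.323 = 4176 + 1873 = 6049
Net migration: Group 1 + 560 → 2996; Group 3 − 200 → 7788
End of period: [2996, 7704, 7788, 6049]
After projecting period 2:
Births: 7704 × 0.29 = 2234
Group 2: 2996 × 0.963 = 2885
Group 3: 7704 × 0.951 = 7327
Group 4: 7788 × 0.949 + 6049 × 0.323 = 7391 + 1954 = 9345
Net migration: Group 1 + 560 → 2794; Group 3 − 200 → 7127
End of period: [2794, 2885, 7127, 9345]
After projecting period 3:
Births: 2885 × 0.29 = 837
Group 2: 2794 × 0.963 = 2691
Group 3: 2885 × 0.951 = 2744
Group 4: 7127 × 0.949 + 9345 × 0.323 = 6764 + 3018 = 9782
Net migration: Group 1 + 560 → 1397; Group 3 − 200 → 2544
End of period: [1397, 2691, 2544, 9782]
After projecting period 4:
Births: 2691 × 0.29 = 780
Group 2: 1397 × 0.963 = 1345
Group 3: 2691 × 0.951 = 2559
Group 4: 2544 × 0.949 + 9782 × 0.323 = 2414 + 3160 = 5574
Net migration: Group 1 + 560 → 1340; Group 3 − 200 → 2359
End of period: [1340, 1345, 2359, 5574]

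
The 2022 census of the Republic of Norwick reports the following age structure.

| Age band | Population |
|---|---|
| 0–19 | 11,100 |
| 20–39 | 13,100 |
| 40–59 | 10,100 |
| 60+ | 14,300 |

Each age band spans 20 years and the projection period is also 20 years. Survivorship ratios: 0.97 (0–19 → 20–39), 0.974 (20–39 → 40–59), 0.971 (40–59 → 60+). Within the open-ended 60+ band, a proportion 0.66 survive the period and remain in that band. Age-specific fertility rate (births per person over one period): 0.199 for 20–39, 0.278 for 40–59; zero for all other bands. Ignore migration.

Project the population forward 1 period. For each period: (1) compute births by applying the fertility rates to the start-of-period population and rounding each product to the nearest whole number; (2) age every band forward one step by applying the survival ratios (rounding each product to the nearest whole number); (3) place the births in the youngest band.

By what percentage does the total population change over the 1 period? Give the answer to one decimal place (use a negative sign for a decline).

Numbering the bands 1..4 from youngest to oldest:
[period 1]
Births: 13100 × 0.199 = 2607 ; 10100 × 0.278 = 2808 → 5415
Band 2: 11100 × 0.97 = 10767
Band 3: 13100 × 0.974 = 12759
Band 4: 10100 × 0.971 + 14300 × 0.66 = 9807 + 9438 = 19245
→ [5415, 10767, 12759, 19245]
Total: 48600 → 48186; change = -414; percentage change = -0.9%

-0.9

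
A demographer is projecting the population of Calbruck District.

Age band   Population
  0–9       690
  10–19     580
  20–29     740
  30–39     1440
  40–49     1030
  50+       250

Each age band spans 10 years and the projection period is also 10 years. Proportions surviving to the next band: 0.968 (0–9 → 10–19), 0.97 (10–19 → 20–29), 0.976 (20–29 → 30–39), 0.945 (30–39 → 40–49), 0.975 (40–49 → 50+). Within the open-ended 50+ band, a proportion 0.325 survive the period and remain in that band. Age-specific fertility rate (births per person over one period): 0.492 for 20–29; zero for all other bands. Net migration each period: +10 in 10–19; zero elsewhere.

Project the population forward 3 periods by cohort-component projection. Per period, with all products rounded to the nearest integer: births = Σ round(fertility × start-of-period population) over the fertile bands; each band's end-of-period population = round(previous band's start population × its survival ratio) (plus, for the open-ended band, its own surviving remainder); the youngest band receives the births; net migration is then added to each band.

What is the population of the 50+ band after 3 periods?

1211

Let band 1 be 0–9 through band 6 = 50+.
[period 1]
Births: 740 × 0.492 = 364
Band 2: 690 × 0.968 = 668
Band 3: 580 × 0.97 = 563
Band 4: 740 × 0.976 = 722
Band 5: 1440 × 0.945 = 1361
Band 6: 1030 × 0.975 + 250 × 0.325 = 1004 + 81 = 1085
Net migration: Band 2 + 10 → 678
Population now: 0–9=364, 10–19=678, 20–29=563, 30–39=722, 40–49=1361, 50+=1085
[period 2]
Births: 563 × 0.492 = 277
Band 2: 364 × 0.968 = 352
Band 3: 678 × 0.97 = 658
Band 4: 563 × 0.976 = 549
Band 5: 722 × 0.945 = 682
Band 6: 1361 × 0.975 + 1085 × 0.325 = 1327 + 353 = 1680
Net migration: Band 2 + 10 → 362
Population now: 0–9=277, 10–19=362, 20–29=658, 30–39=549, 40–49=682, 50+=1680
[period 3]
Births: 658 × 0.492 = 324
Band 2: 277 × 0.968 = 268
Band 3: 362 × 0.97 = 351
Band 4: 658 × 0.976 = 642
Band 5: 549 × 0.945 = 519
Band 6: 682 × 0.975 + 1680 × 0.325 = 665 + 546 = 1211
Net migration: Band 2 + 10 → 278
Population now: 0–9=324, 10–19=278, 20–29=351, 30–39=642, 40–49=519, 50+=1211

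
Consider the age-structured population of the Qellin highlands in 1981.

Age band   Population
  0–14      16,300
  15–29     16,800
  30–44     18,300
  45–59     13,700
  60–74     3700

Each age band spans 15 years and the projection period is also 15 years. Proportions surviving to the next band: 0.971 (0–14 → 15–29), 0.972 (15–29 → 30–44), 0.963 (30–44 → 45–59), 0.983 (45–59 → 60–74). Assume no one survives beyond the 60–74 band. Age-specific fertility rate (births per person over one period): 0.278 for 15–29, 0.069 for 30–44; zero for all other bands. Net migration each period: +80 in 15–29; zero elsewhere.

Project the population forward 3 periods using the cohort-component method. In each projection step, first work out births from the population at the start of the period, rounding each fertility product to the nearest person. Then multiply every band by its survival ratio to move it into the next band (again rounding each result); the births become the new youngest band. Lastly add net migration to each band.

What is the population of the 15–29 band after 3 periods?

5468

Numbering the groups 1..5 from youngest to oldest:
[period 1]
Births: 16800 × 0.278 = 4670  |  18300 × 0.069 = 1263 — total 5933
Group 2: 16300 × 0.971 = 15827
Group 3: 16800 × 0.972 = 16330
Group 4: 18300 × 0.963 = 17623
Group 5: 13700 × 0.983 = 13467
Net migration: Group 2 + 80 → 15907
End of period: [5933, 15907, 16330, 17623, 13467]
[period 2]
Births: 15907 × 0.278 = 4422  |  16330 × 0.069 = 1127 — total 5549
Group 2: 5933 × 0.971 = 5761
Group 3: 15907 × 0.972 = 15462
Group 4: 16330 × 0.963 = 15726
Group 5: 17623 × 0.983 = 17323
Net migration: Group 2 + 80 → 5841
End of period: [5549, 5841, 15462, 15726, 17323]
[period 3]
Births: 5841 × 0.278 = 1624  |  15462 × 0.069 = 1067 — total 2691
Group 2: 5549 × 0.971 = 5388
Group 3: 5841 × 0.972 = 5677
Group 4: 15462 × 0.963 = 14890
Group 5: 15726 × 0.983 = 15459
Net migration: Group 2 + 80 → 5468
End of period: [2691, 5468, 5677, 14890, 15459]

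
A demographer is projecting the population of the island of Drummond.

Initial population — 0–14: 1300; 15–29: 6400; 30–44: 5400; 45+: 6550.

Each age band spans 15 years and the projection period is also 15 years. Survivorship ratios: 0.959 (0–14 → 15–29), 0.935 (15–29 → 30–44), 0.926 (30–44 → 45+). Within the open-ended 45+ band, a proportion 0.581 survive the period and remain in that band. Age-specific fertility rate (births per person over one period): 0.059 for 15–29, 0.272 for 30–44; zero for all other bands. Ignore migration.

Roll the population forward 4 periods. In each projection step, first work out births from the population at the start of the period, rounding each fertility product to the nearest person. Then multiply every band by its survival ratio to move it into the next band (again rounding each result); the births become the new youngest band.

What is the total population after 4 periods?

Call the groups 1 to 4, youngest first.
After projecting period 1:
Births: 6400 * 0.059 = 378 ; 5400 * 0.272 = 1469 — total 1847
Group 2: 1300 * 0.959 = 1247
Group 3: 6400 * 0.935 = 5984
Group 4: 5400 * 0.926 + 6550 * 0.581 = 5000 + 3806 = 8806
→ [1847, 1247, 5984, 8806]
After projecting period 2:
Births: 1247 * 0.059 = 74 ; 5984 * 0.272 = 1628 — total 1702
Group 2: 1847 * 0.959 = 1771
Group 3: 1247 * 0.935 = 1166
Group 4: 5984 * 0.926 + 8806 * 0.581 = 5541 + 5116 = 10657
→ [1702, 1771, 1166, 10657]
After projecting period 3:
Births: 1771 * 0.059 = 104 ; 1166 * 0.272 = 317 — total 421
Group 2: 1702 * 0.959 = 1632
Group 3: 1771 * 0.935 = 1656
Group 4: 1166 * 0.926 + 10657 * 0.581 = 1080 + 6192 = 7272
→ [421, 1632, 1656, 7272]
After projecting period 4:
Births: 1632 * 0.059 = 96 ; 1656 * 0.272 = 450 — total 546
Group 2: 421 * 0.959 = 404
Group 3: 1632 * 0.935 = 1526
Group 4: 1656 * 0.926 + 7272 * 0.581 = 1533 + 4225 = 5758
→ [546, 404, 1526, 5758]
Total after period 4: 546 + 404 + 1526 + 5758 = 8234

8234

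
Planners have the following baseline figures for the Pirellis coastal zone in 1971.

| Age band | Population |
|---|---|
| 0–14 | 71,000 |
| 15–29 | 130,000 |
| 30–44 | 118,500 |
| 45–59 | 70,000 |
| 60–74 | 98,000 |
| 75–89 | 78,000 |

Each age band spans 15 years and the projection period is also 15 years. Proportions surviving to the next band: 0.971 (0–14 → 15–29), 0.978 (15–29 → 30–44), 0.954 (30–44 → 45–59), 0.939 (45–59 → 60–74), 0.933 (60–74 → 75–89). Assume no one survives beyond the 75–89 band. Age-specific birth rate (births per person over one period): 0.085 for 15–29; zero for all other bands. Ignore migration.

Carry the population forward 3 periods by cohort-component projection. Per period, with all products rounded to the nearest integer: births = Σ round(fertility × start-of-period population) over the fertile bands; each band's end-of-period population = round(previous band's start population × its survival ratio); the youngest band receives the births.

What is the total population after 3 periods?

Call the groups 1 to 6, youngest first.
Period 1.
Births: 130000 × 0.085 = 11050
Group 2: 71000 × 0.971 = 68941
Group 3: 130000 × 0.978 = 127140
Group 4: 118500 × 0.954 = 113049
Group 5: 70000 × 0.939 = 65730
Group 6: 98000 × 0.933 = 91434
Population now: 0–14=11050, 15–29=68941, 30–44=127140, 45–59=113049, 60–74=65730, 75–89=91434
Period 2.
Births: 68941 × 0.085 = 5860
Group 2: 11050 × 0.971 = 10730
Group 3: 68941 × 0.978 = 67424
Group 4: 127140 × 0.954 = 121292
Group 5: 113049 × 0.939 = 106153
Group 6: 65730 × 0.933 = 61326
Population now: 0–14=5860, 15–29=10730, 30–44=67424, 45–59=121292, 60–74=106153, 75–89=61326
Period 3.
Births: 10730 × 0.085 = 912
Group 2: 5860 × 0.971 = 5690
Group 3: 10730 × 0.978 = 10494
Group 4: 67424 × 0.954 = 64322
Group 5: 121292 × 0.939 = 113893
Group 6: 106153 × 0.933 = 99041
Population now: 0–14=912, 15–29=5690, 30–44=10494, 45–59=64322, 60–74=113893, 75–89=99041
Total after period 3: 912 + 5690 + 10494 + 64322 + 113893 + 99041 = 294352

294352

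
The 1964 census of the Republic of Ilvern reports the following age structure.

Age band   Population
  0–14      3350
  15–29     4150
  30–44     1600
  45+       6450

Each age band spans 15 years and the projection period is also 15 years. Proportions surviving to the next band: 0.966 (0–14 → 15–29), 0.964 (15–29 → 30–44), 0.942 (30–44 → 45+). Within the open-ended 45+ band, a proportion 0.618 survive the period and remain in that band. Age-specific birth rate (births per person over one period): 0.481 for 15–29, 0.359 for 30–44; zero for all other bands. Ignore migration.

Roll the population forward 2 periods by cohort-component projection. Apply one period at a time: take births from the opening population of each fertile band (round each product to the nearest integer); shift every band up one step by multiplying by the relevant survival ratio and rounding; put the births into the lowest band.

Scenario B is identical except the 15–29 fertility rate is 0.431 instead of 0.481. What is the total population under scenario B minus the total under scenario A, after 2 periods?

Call the groups 1 to 4, youngest first.
— Period 1 —
Births: 4150 * 0.481 = 1996  |  1600 * 0.359 = 574 → total 2570
Group 2: 3350 * 0.966 = 3236
Group 3: 4150 * 0.964 = 4001
Group 4: 1600 * 0.942 + 6450 * 0.618 = 1507 + 3986 = 5493
→ [2570, 3236, 4001, 5493]
— Period 2 —
Births: 3236 * 0.481 = 1557  |  4001 * 0.359 = 1436 → total 2993
Group 2: 2570 * 0.966 = 2483
Group 3: 3236 * 0.964 = 3120
Group 4: 4001 * 0.942 + 5493 * 0.618 = 3769 + 3395 = 7164
→ [2993, 2483, 3120, 7164]
Scenario A total after 2 periods: 15760
Scenario B projection —
— Period 1 —
Births: 4150 * 0.431 = 1789  |  1600 * 0.359 = 574 → total 2363
Group 2: 3350 * 0.966 = 3236
Group 3: 4150 * 0.964 = 4001
Group 4: 1600 * 0.942 + 6450 * 0.618 = 1507 + 3986 = 5493
→ [2363, 3236, 4001, 5493]
— Period 2 —
Births: 3236 * 0.431 = 1395  |  4001 * 0.359 = 1436 → total 2831
Group 2: 2363 * 0.966 = 2283
Group 3: 3236 * 0.964 = 3120
Group 4: 4001 * 0.942 + 5493 * 0.618 = 3769 + 3395 = 7164
→ [2831, 2283, 3120, 7164]
Scenario B total after 2 periods: 15398
Difference B − A = 15398 − 15760 = -362

-362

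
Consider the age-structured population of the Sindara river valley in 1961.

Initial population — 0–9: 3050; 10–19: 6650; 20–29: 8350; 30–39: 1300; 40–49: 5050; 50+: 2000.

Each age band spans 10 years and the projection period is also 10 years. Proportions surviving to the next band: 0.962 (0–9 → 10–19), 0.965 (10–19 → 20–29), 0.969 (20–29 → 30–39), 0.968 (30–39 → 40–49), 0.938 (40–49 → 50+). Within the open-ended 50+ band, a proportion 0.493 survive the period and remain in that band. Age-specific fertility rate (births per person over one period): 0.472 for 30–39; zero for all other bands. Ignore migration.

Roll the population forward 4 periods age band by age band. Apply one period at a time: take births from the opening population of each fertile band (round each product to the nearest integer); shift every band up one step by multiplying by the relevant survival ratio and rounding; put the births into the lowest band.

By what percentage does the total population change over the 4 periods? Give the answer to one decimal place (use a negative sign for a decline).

(Groups numbered youngest = 1 to oldest = 6.)
[period 1]
Births: 1300 × 0.472 = 614
Group 2: 3050 × 0.962 = 2934
Group 3: 6650 × 0.965 = 6417
Group 4: 8350 × 0.969 = 8091
Group 5: 1300 × 0.968 = 1258
Group 6: 5050 × 0.938 + 2000 × 0.493 = 4737 + 986 = 5723
→ [614, 2934, 6417, 8091, 1258, 5723]
[period 2]
Births: 8091 × 0.472 = 3819
Group 2: 614 × 0.962 = 591
Group 3: 2934 × 0.965 = 2831
Group 4: 6417 × 0.969 = 6218
Group 5: 8091 × 0.968 = 7832
Group 6: 1258 × 0.938 + 5723 × 0.493 = 1180 + 2821 = 4001
→ [3819, 591, 2831, 6218, 7832, 4001]
[period 3]
Births: 6218 × 0.472 = 2935
Group 2: 3819 × 0.962 = 3674
Group 3: 591 × 0.965 = 570
Group 4: 2831 × 0.969 = 2743
Group 5: 6218 × 0.968 = 6019
Group 6: 7832 × 0.938 + 4001 × 0.493 = 7346 + 1972 = 9318
→ [2935, 3674, 570, 2743, 6019, 9318]
[period 4]
Births: 2743 × 0.472 = 1295
Group 2: 2935 × 0.962 = 2823
Group 3: 3674 × 0.965 = 3545
Group 4: 570 × 0.969 = 552
Group 5: 2743 × 0.968 = 2655
Group 6: 6019 × 0.938 + 9318 × 0.493 = 5646 + 4594 = 10240
→ [1295, 2823, 3545, 552, 2655, 10240]
Total: 26400 → 21110; change = -5290; percentage change = -20.0%

-20.0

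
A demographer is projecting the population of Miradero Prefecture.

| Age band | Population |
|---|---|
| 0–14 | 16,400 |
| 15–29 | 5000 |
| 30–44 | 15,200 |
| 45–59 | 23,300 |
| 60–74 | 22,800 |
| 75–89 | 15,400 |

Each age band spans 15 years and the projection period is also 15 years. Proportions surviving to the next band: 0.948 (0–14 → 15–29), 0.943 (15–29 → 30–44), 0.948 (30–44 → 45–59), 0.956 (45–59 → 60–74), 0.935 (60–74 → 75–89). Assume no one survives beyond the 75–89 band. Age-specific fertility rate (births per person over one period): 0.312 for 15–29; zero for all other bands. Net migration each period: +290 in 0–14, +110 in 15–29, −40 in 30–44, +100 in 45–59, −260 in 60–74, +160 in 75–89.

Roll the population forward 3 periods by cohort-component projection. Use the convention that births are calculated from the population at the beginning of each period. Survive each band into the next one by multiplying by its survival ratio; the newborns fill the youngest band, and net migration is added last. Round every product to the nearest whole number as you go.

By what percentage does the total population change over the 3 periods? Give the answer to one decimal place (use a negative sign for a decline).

After projecting period 1:
Births: 5000 × 0.312 = 1560
15–29: 16400 × 0.948 = 15547
30–44: 5000 × 0.943 = 4715
45–59: 15200 × 0.948 = 14410
60–74: 23300 × 0.956 = 22275
75–89: 22800 × 0.935 = 21318
Net migration: 0–14 + 290 → 1850; 15–29 + 110 → 15657; 30–44 − 40 → 4675; 45–59 + 100 → 14510; 60–74 − 260 → 22015; 75–89 + 160 → 21478
→ [1850, 15657, 4675, 14510, 22015, 21478]
After projecting period 2:
Births: 15657 × 0.312 = 4885
15–29: 1850 × 0.948 = 1754
30–44: 15657 × 0.943 = 14765
45–59: 4675 × 0.948 = 4432
60–74: 14510 × 0.956 = 13872
75–89: 22015 × 0.935 = 20584
Net migration: 0–14 + 290 → 5175; 15–29 + 110 → 1864; 30–44 − 40 → 14725; 45–59 + 100 → 4532; 60–74 − 260 → 13612; 75–89 + 160 → 20744
→ [5175, 1864, 14725, 4532, 13612, 20744]
After projecting period 3:
Births: 1864 × 0.312 = 582
15–29: 5175 × 0.948 = 4906
30–44: 1864 × 0.943 = 1758
45–59: 14725 × 0.948 = 13959
60–74: 4532 × 0.956 = 4333
75–89: 13612 × 0.935 = 12727
Net migration: 0–14 + 290 → 872; 15–29 + 110 → 5016; 30–44 − 40 → 1718; 45–59 + 100 → 14059; 60–74 − 260 → 4073; 75–89 + 160 → 12887
→ [872, 5016, 1718, 14059, 4073, 12887]
Total: 98100 → 38625; change = -59475; percentage change = -60.6%

-60.6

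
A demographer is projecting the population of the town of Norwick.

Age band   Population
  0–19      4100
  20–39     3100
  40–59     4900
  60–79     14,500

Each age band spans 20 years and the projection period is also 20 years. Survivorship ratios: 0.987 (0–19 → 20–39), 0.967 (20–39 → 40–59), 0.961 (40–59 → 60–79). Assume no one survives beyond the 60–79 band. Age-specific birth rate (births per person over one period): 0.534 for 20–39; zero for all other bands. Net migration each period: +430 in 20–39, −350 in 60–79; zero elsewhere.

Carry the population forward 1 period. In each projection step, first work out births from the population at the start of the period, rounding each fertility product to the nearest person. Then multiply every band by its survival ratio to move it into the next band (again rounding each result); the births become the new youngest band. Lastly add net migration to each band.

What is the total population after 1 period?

[period 1]
Births: 3100 × 0.534 = 1655
20–39: 4100 × 0.987 = 4047
40–59: 3100 × 0.967 = 2998
60–79: 4900 × 0.961 = 4709
Net migration: 20–39 + 430 → 4477; 60–79 − 350 → 4359
Giving 1655 / 4477 / 2998 / 4359.
Total after period 1: 1655 + 4477 + 2998 + 4359 = 13489

13489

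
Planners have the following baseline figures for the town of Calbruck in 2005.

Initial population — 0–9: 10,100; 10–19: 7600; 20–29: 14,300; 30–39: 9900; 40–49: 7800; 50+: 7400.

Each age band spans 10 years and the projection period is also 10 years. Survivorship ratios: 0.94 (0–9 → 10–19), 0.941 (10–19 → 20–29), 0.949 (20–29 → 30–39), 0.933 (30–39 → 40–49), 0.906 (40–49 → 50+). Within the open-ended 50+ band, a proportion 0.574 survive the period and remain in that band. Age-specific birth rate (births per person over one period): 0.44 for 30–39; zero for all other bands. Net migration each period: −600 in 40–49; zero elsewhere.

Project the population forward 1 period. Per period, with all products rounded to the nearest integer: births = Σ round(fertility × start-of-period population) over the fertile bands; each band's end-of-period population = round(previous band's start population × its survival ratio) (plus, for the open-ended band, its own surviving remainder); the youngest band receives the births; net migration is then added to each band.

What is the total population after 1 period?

Let band 1 be 0–9 through band 6 = 50+.
After projecting period 1:
Births: 9900 * 0.44 = 4356
Band 2: 10100 * 0.94 = 9494
Band 3: 7600 * 0.941 = 7152
Band 4: 14300 * 0.949 = 13571
Band 5: 9900 * 0.933 = 9237
Band 6: 7800 * 0.906 + 7400 * 0.574 = 7067 + 4248 = 11315
Net migration: Band 5 − 600 → 8637
→ [4356, 9494, 7152, 13571, 8637, 11315]
Total after period 1: 4356 + 9494 + 7152 + 13571 + 8637 + 11315 = 54525

54525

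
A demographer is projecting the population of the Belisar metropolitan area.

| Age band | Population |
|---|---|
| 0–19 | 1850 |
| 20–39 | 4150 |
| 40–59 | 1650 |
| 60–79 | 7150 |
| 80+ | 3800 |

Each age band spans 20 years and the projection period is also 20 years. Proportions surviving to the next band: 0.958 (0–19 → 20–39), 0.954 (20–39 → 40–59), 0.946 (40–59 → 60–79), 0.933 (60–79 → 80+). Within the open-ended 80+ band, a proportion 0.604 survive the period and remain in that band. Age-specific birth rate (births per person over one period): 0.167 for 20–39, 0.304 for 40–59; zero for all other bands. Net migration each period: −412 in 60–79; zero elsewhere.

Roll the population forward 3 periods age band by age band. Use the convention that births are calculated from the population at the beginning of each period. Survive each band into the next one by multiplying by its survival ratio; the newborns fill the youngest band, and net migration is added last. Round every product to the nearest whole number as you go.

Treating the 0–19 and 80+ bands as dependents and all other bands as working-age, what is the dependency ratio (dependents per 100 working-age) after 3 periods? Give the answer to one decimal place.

208.1

After projecting period 1:
Births: 4150 * 0.167 = 693 ; 1650 * 0.304 = 502 — total 1195
20–39: 1850 * 0.958 = 1772
40–59: 4150 * 0.954 = 3959
60–79: 1650 * 0.946 = 1561
80+: 7150 * 0.933 + 3800 * 0.604 = 6671 + 2295 = 8966
Net migration: 60–79 − 412 → 1149
Giving 1195 / 1772 / 3959 / 1149 / 8966.
After projecting period 2:
Births: 1772 * 0.167 = 296 ; 3959 * 0.304 = 1204 — total 1500
20–39: 1195 * 0.958 = 1145
40–59: 1772 * 0.954 = 1690
60–79: 3959 * 0.946 = 3745
80+: 1149 * 0.933 + 8966 * 0.604 = 1072 + 5415 = 6487
Net migration: 60–79 − 412 → 3333
Giving 1500 / 1145 / 1690 / 3333 / 6487.
After projecting period 3:
Births: 1145 * 0.167 = 191 ; 1690 * 0.304 = 514 — total 705
20–39: 1500 * 0.958 = 1437
40–59: 1145 * 0.954 = 1092
60–79: 1690 * 0.946 = 1599
80+: 3333 * 0.933 + 6487 * 0.604 = 3110 + 3918 = 7028
Net migration: 60–79 − 412 → 1187
Giving 705 / 1437 / 1092 / 1187 / 7028.
Dependents (band 0–19 + band 80+) = 705 + 7028 = 7733; working-age = 3716; ratio = 7733/3716 × 100 = 208.1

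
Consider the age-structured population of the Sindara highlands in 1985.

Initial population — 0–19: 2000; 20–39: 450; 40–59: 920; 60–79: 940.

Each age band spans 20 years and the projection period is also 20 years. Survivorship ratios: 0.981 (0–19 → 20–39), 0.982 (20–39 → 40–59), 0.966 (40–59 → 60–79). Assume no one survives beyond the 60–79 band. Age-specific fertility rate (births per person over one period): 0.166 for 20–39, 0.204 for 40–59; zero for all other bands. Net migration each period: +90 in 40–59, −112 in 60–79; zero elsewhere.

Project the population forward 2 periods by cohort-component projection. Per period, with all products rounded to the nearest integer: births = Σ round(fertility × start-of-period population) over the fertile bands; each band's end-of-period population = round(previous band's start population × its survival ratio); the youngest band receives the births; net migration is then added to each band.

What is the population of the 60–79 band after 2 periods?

402

[period 1]
Births: 450 * 0.166 = 75  |  920 * 0.204 = 188 — total 263
20–39: 2000 * 0.981 = 1962
40–59: 450 * 0.982 = 442
60–79: 920 * 0.966 = 889
Net migration: 40–59 + 90 → 532; 60–79 − 112 → 777
Population now: 0–19=263, 20–39=1962, 40–59=532, 60–79=777
[period 2]
Births: 1962 * 0.166 = 326  |  532 * 0.204 = 109 — total 435
20–39: 263 * 0.981 = 258
40–59: 1962 * 0.982 = 1927
60–79: 532 * 0.966 = 514
Net migration: 40–59 + 90 → 2017; 60–79 − 112 → 402
Population now: 0–19=435, 20–39=258, 40–59=2017, 60–79=402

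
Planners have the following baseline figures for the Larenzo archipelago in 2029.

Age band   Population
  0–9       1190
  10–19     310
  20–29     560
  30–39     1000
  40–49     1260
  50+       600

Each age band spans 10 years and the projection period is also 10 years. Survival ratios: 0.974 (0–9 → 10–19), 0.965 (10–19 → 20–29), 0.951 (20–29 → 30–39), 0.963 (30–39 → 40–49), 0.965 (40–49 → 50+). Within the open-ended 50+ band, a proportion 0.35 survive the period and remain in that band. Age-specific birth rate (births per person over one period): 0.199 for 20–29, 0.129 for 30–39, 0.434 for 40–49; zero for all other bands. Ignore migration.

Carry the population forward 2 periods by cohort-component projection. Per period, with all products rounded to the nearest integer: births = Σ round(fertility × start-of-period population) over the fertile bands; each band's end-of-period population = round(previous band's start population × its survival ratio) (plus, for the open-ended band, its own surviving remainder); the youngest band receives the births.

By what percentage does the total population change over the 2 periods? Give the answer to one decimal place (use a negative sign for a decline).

Numbering the groups 1..6 from youngest to oldest:
— Period 1 —
Births: 560 × 0.199 = 111  |  1000 × 0.129 = 129  |  1260 × 0.434 = 547 — total 787
Group 2: 1190 × 0.974 = 1159
Group 3: 310 × 0.965 = 299
Group 4: 560 × 0.951 = 533
Group 5: 1000 × 0.963 = 963
Group 6: 1260 × 0.965 + 600 × 0.35 = 1216 + 210 = 1426
End of period: [787, 1159, 299, 533, 963, 1426]
— Period 2 —
Births: 299 × 0.199 = 60  |  533 × 0.129 = 69  |  963 × 0.434 = 418 — total 547
Group 2: 787 × 0.974 = 767
Group 3: 1159 × 0.965 = 1118
Group 4: 299 × 0.951 = 284
Group 5: 533 × 0.963 = 513
Group 6: 963 × 0.965 + 1426 × 0.35 = 929 + 499 = 1428
End of period: [547, 767, 1118, 284, 513, 1428]
Total: 4920 → 4657; change = -263; percentage change = -5.3%

-5.3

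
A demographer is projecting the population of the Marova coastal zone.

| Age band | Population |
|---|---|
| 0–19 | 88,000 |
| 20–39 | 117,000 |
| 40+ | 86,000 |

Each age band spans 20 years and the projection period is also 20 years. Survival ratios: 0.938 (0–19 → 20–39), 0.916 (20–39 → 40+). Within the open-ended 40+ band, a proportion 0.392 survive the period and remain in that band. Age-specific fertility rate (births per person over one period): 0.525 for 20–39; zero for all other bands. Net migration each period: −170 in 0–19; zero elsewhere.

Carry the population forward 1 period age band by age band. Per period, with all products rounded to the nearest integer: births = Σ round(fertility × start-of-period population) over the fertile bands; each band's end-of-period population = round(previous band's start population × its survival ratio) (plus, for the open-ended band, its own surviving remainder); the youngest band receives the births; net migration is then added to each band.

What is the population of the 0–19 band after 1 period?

61255

After projecting period 1:
Births: 117000 × 0.525 = 61425
20–39: 88000 × 0.938 = 82544
40+: 117000 × 0.916 + 86000 × 0.392 = 107172 + 33712 = 140884
Net migration: 0–19 − 170 → 61255
Population now: 0–19=61255, 20–39=82544, 40+=140884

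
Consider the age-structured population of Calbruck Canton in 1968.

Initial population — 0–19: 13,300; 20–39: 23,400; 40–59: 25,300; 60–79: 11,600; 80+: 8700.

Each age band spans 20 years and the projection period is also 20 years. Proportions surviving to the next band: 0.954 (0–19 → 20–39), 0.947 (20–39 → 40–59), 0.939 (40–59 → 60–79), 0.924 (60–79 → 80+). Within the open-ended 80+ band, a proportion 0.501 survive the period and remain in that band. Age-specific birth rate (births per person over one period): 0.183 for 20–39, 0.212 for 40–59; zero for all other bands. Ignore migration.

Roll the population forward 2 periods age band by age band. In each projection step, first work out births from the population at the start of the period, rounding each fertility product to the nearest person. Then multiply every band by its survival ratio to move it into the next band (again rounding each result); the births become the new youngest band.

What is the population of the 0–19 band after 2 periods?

Numbering the bands 1..5 from youngest to oldest:
Period 1.
Births: 23400 × 0.183 = 4282, 25300 × 0.212 = 5364 ⇒ total 9646
Band 2: 13300 × 0.954 = 12688
Band 3: 23400 × 0.947 = 22160
Band 4: 25300 × 0.939 = 23757
Band 5: 11600 × 0.924 + 8700 × 0.501 = 10718 + 4359 = 15077
End of period: [9646, 12688, 22160, 23757, 15077]
Period 2.
Births: 12688 × 0.183 = 2322, 22160 × 0.212 = 4698 ⇒ total 7020
Band 2: 9646 × 0.954 = 9202
Band 3: 12688 × 0.947 = 12016
Band 4: 22160 × 0.939 = 20808
Band 5: 23757 × 0.924 + 15077 × 0.501 = 21951 + 7554 = 29505
End of period: [7020, 9202, 12016, 20808, 29505]

7020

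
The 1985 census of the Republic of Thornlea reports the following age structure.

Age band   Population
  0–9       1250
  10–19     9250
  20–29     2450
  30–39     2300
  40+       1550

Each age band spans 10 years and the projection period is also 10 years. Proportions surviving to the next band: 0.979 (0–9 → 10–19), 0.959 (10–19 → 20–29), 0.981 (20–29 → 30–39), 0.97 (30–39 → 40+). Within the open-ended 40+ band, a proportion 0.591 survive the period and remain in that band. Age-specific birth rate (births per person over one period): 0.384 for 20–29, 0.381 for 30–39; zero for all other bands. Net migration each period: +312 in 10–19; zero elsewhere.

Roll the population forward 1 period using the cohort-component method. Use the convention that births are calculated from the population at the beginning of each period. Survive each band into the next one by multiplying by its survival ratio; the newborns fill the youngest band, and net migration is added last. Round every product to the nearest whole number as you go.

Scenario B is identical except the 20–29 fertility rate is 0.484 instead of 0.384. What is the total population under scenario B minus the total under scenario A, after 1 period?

245

Numbering the groups 1..5 from youngest to oldest:
[period 1]
Births: 2450 * 0.384 = 941  |  2300 * 0.381 = 876 → total 1817
Group 2: 1250 * 0.979 = 1224
Group 3: 9250 * 0.959 = 8871
Group 4: 2450 * 0.981 = 2403
Group 5: 2300 * 0.97 + 1550 * 0.591 = 2231 + 916 = 3147
Net migration: Group 2 + 312 → 1536
Giving 1817 / 1536 / 8871 / 2403 / 3147.
Scenario A total after 1 period: 17774
Scenario B projection —
[period 1]
Births: 2450 * 0.484 = 1186  |  2300 * 0.381 = 876 → total 2062
Group 2: 1250 * 0.979 = 1224
Group 3: 9250 * 0.959 = 8871
Group 4: 2450 * 0.981 = 2403
Group 5: 2300 * 0.97 + 1550 * 0.591 = 2231 + 916 = 3147
Net migration: Group 2 + 312 → 1536
Giving 2062 / 1536 / 8871 / 2403 / 3147.
Scenario B total after 1 period: 18019
Difference B − A = 18019 − 17774 = 245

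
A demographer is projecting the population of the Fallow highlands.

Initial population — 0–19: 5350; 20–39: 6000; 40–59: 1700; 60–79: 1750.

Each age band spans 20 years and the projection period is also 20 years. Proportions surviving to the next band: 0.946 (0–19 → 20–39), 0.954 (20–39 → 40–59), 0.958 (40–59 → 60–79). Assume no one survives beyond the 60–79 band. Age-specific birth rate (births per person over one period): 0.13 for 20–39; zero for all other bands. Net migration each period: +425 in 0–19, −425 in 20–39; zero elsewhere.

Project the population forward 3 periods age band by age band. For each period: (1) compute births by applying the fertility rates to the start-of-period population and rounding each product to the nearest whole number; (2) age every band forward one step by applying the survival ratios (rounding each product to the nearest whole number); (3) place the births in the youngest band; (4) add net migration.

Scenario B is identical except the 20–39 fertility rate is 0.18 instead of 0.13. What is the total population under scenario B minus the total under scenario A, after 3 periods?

577

After projecting period 1:
Births: 6000 * 0.13 = 780
20–39: 5350 * 0.946 = 5061
40–59: 6000 * 0.954 = 5724
60–79: 1700 * 0.958 = 1629
Net migration: 0–19 + 425 → 1205; 20–39 − 425 → 4636
→ [1205, 4636, 5724, 1629]
After projecting period 2:
Births: 4636 * 0.13 = 603
20–39: 1205 * 0.946 = 1140
40–59: 4636 * 0.954 = 4423
60–79: 5724 * 0.958 = 5484
Net migration: 0–19 + 425 → 1028; 20–39 − 425 → 715
→ [1028, 715, 4423, 5484]
After projecting period 3:
Births: 715 * 0.13 = 93
20–39: 1028 * 0.946 = 972
40–59: 715 * 0.954 = 682
60–79: 4423 * 0.958 = 4237
Net migration: 0–19 + 425 → 518; 20–39 − 425 → 547
→ [518, 547, 682, 4237]
Scenario A total after 3 periods: 5984
Scenario B projection —
After projecting period 1:
Births: 6000 * 0.18 = 1080
20–39: 5350 * 0.946 = 5061
40–59: 6000 * 0.954 = 5724
60–79: 1700 * 0.958 = 1629
Net migration: 0–19 + 425 → 1505; 20–39 − 425 → 4636
→ [1505, 4636, 5724, 1629]
After projecting period 2:
Births: 4636 * 0.18 = 834
20–39: 1505 * 0.946 = 1424
40–59: 4636 * 0.954 = 4423
60–79: 5724 * 0.958 = 5484
Net migration: 0–19 + 425 → 1259; 20–39 − 425 → 999
→ [1259, 999, 4423, 5484]
After projecting period 3:
Births: 999 * 0.18 = 180
20–39: 1259 * 0.946 = 1191
40–59: 999 * 0.954 = 953
60–79: 4423 * 0.958 = 4237
Net migration: 0–19 + 425 → 605; 20–39 − 425 → 766
→ [605, 766, 953, 4237]
Scenario B total after 3 periods: 6561
Difference B − A = 6561 − 5984 = 577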